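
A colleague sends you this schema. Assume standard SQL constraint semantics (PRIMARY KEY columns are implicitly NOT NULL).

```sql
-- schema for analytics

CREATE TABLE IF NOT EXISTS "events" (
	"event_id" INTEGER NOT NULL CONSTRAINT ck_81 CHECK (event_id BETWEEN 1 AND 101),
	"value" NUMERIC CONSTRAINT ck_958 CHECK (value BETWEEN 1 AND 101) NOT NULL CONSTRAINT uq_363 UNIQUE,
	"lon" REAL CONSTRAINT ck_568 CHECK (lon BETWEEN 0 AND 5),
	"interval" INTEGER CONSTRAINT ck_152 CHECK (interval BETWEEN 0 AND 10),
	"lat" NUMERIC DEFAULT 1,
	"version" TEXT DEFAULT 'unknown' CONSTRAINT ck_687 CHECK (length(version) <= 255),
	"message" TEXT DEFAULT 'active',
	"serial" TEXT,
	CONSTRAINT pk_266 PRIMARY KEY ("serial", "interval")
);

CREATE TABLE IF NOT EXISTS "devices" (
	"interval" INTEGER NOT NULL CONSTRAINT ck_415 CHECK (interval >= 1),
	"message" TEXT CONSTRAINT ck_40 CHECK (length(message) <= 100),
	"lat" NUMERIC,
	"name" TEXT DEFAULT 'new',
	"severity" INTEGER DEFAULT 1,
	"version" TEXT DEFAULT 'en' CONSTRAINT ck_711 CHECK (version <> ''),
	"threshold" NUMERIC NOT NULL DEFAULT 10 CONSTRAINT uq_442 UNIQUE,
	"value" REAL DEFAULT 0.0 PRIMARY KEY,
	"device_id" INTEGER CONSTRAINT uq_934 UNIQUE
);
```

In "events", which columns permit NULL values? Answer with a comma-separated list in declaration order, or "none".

- event_id: declared NOT NULL → not nullable.
- value: declared NOT NULL → not nullable.
- lon: CHECK does not forbid NULL (a CHECK constraint passes when its expression is NULL) → nullable.
- interval: part of the PRIMARY KEY, which implies NOT NULL → not nullable.
- lat: DEFAULT only fills an omitted column; an explicit NULL is still allowed → nullable.
- version: CHECK does not forbid NULL (a CHECK constraint passes when its expression is NULL) → nullable.
- message: DEFAULT only fills an omitted column; an explicit NULL is still allowed → nullable.
- serial: part of the PRIMARY KEY, which implies NOT NULL → not nullable.

lon, lat, version, message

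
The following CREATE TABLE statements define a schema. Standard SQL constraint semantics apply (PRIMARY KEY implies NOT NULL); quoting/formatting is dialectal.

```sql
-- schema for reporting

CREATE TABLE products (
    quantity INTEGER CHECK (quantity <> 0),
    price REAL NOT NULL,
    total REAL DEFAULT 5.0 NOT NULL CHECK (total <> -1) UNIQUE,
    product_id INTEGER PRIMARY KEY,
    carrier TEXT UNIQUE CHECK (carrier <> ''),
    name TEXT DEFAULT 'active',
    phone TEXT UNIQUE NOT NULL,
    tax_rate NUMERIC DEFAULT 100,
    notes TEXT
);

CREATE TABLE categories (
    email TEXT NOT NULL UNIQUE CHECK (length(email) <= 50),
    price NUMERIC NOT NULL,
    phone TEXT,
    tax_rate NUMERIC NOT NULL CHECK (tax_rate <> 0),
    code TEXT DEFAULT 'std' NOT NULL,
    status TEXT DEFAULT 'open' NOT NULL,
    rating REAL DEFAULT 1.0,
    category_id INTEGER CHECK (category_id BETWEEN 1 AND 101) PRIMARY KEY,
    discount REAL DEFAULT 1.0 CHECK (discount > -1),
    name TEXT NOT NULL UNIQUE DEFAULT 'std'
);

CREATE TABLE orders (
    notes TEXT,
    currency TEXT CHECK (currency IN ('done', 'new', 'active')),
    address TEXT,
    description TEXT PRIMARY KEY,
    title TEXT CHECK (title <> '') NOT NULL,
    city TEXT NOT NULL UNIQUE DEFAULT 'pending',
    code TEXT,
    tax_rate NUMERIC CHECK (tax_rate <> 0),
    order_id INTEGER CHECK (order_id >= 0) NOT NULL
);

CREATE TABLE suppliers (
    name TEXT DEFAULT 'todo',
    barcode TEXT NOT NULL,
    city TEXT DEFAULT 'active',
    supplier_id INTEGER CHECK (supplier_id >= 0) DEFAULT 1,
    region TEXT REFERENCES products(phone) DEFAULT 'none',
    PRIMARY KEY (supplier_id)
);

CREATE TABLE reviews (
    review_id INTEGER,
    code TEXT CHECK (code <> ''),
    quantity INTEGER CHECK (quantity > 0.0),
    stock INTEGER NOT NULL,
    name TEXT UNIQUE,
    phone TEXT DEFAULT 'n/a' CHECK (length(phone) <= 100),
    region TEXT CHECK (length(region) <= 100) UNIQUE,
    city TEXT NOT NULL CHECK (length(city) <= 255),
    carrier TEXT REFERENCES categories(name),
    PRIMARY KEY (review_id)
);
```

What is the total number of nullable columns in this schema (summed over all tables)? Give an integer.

22

products: 5 nullable (quantity, carrier, name, tax_rate, notes — PK (product_id) and explicit NOT NULL columns excluded).
categories: 3 nullable (phone, rating, discount — PK (category_id) and explicit NOT NULL columns excluded).
orders: 5 nullable (notes, currency, address, code, tax_rate — PK (description) and explicit NOT NULL columns excluded).
suppliers: 3 nullable (name, city, region — PK (supplier_id) and explicit NOT NULL columns excluded).
reviews: 6 nullable (code, quantity, name, phone, region, carrier — PK (review_id) and explicit NOT NULL columns excluded).
Total: 5 + 3 + 5 + 3 + 6 = 22.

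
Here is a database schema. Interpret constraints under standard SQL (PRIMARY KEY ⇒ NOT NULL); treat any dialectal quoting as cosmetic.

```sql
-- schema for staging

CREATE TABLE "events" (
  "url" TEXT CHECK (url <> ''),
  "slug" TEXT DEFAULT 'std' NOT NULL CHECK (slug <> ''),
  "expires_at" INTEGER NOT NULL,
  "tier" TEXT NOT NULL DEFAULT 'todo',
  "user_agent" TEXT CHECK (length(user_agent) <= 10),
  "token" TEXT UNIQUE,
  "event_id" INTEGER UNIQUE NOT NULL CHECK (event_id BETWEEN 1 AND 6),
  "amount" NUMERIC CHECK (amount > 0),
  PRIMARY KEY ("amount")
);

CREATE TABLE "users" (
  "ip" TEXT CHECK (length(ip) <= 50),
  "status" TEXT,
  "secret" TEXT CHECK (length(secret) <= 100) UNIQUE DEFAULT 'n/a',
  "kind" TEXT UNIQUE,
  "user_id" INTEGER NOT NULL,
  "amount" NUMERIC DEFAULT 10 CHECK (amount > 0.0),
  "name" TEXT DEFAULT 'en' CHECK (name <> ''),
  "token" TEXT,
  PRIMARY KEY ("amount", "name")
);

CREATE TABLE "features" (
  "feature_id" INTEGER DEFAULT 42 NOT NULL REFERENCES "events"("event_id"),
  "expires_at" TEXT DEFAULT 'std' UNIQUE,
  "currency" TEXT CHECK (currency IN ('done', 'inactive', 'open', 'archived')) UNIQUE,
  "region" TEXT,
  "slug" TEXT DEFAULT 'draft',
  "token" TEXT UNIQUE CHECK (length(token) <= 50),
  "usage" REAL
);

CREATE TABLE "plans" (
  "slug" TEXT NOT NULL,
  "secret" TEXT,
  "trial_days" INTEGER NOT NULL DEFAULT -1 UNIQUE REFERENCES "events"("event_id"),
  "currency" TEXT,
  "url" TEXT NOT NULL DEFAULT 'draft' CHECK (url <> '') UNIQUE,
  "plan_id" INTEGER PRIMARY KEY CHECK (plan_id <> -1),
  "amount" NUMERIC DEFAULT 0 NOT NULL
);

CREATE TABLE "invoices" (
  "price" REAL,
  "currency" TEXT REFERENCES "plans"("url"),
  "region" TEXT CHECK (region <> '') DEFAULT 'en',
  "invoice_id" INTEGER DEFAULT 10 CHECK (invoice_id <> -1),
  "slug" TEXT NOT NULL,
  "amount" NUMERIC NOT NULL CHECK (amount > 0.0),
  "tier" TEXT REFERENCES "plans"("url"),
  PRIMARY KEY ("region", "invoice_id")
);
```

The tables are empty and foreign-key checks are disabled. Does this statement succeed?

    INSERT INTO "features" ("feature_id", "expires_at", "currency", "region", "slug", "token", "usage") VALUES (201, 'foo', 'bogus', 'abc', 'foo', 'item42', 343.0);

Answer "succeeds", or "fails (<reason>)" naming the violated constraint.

The value 'bogus' for currency violates CHECK (currency IN ('done', 'inactive', 'open', 'archived')).

fails (CHECK on currency)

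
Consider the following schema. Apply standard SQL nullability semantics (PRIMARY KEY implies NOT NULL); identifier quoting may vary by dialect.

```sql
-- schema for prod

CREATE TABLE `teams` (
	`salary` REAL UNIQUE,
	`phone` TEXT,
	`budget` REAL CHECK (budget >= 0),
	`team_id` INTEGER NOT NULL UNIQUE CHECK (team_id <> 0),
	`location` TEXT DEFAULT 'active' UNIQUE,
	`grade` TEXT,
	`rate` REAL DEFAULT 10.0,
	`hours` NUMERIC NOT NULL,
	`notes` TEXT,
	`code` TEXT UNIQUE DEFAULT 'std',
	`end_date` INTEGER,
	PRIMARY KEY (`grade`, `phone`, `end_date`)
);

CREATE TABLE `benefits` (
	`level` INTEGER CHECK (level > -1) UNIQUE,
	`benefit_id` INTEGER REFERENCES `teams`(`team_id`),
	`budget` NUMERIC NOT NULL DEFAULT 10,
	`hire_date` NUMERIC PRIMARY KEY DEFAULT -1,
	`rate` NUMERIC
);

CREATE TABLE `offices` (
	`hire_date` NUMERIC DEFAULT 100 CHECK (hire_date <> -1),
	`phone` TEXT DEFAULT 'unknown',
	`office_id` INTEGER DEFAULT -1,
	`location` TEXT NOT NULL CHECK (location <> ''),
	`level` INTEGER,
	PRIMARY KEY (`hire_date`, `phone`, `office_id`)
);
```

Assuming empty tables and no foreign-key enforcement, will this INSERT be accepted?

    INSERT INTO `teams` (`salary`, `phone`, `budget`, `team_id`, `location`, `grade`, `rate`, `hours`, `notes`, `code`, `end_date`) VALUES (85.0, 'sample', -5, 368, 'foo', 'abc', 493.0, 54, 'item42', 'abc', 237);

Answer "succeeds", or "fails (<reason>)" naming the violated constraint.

The value -5 for budget violates CHECK (budget >= 0).

fails (CHECK on budget)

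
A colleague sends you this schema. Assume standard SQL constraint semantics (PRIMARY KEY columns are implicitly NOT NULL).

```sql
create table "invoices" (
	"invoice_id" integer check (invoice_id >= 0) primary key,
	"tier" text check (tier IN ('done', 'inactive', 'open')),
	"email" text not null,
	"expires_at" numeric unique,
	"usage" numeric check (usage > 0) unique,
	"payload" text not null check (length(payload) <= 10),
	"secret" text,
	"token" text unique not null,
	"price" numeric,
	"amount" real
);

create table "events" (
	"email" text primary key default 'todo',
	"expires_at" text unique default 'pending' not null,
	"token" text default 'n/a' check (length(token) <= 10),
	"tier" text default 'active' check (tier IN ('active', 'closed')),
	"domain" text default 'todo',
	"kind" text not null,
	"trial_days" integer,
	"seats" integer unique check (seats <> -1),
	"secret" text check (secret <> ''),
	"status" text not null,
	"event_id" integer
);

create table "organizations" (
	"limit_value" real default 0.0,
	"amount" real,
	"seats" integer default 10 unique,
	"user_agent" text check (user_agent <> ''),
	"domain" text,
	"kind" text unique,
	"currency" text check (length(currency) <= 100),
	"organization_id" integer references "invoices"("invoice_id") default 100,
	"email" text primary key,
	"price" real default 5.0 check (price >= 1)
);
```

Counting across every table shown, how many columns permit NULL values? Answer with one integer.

22

invoices: 6 nullable (tier, expires_at, usage, secret, price, amount — PK (invoice_id) and explicit NOT NULL columns excluded).
events: 7 nullable (token, tier, domain, trial_days, seats, secret, event_id — PK (email) and explicit NOT NULL columns excluded).
organizations: 9 nullable (limit_value, amount, seats, user_agent, domain, kind, currency, organization_id, price — PK (email) and explicit NOT NULL columns excluded).
Total: 6 + 7 + 9 = 22.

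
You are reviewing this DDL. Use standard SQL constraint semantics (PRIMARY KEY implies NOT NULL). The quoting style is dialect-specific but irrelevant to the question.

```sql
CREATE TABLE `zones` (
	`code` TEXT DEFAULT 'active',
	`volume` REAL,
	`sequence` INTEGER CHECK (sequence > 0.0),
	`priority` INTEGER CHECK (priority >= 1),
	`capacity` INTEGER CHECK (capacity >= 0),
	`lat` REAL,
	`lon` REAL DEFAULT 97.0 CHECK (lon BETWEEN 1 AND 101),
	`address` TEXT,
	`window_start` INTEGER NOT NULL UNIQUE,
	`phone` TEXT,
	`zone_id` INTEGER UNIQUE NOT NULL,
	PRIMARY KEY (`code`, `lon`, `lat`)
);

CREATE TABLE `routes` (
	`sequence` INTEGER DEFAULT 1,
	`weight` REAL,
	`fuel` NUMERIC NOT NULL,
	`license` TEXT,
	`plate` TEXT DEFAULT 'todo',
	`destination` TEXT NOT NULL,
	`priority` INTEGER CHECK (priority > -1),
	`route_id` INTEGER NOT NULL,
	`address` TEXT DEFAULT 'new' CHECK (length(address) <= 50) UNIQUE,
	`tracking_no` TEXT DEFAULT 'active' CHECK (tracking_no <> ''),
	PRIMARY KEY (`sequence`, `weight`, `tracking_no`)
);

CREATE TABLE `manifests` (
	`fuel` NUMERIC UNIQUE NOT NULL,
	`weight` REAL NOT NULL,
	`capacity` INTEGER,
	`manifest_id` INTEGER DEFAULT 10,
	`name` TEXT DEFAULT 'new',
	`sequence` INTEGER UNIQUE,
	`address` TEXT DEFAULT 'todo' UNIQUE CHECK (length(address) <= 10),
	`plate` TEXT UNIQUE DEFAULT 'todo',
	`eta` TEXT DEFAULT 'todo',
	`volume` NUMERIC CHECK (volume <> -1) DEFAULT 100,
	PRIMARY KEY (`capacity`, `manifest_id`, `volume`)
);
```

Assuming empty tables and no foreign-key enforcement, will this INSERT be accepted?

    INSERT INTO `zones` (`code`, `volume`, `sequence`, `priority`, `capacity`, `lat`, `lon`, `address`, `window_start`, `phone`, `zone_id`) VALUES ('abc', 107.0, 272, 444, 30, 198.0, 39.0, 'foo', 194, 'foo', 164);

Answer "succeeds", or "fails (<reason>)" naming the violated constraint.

NOT NULL columns: code is supplied; lat is supplied; lon is supplied; window_start is supplied; zone_id is supplied.
CHECK constraints: 272 satisfies (sequence > 0.0); 444 satisfies (priority >= 1); 30 satisfies (capacity >= 0); 39.0 satisfies (lon BETWEEN 1 AND 101).
No constraint is violated.

succeeds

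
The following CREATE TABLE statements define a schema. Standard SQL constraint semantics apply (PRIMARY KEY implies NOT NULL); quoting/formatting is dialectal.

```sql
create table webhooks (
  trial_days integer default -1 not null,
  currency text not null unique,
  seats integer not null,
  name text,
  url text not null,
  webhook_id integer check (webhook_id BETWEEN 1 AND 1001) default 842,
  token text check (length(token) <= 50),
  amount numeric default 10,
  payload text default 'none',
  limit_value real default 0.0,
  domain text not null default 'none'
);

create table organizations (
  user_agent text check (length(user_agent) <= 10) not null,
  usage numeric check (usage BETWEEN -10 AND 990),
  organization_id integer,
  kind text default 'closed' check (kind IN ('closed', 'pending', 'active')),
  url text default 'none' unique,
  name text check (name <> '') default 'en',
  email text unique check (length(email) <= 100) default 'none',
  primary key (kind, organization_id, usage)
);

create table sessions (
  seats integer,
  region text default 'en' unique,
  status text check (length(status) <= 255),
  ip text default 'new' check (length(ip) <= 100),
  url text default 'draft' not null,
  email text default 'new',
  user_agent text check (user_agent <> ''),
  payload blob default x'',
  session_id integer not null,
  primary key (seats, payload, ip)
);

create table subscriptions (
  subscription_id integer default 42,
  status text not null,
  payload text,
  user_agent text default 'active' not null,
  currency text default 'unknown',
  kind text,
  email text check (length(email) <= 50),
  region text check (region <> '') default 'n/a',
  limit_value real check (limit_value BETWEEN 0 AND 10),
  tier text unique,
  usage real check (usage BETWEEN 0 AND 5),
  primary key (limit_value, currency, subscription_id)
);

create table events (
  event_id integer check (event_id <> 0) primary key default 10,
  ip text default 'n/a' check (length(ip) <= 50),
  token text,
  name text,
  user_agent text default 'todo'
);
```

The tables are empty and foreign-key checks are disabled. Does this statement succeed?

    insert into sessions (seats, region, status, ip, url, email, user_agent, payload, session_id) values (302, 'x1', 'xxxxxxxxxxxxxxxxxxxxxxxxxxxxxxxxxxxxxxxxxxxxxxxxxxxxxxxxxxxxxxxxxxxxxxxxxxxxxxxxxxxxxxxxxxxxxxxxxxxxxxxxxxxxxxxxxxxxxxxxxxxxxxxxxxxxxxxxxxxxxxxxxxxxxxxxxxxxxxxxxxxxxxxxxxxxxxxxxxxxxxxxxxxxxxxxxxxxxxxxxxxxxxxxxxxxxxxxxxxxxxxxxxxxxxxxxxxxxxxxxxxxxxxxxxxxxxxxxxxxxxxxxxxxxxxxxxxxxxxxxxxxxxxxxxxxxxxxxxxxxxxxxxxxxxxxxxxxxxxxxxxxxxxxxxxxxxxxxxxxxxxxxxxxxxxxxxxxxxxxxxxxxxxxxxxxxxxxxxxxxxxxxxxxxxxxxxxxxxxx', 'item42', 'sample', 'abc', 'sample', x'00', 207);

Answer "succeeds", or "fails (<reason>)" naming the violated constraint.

The value 'xxxxxxxxxxxxxxxxxxxxxxxxxxxxxxxxxxxxxxxxxxxxxxxxxxxxxxxxxxxxxxxxxxxxxxxxxxxxxxxxxxxxxxxxxxxxxxxxxxxxxxxxxxxxxxxxxxxxxxxxxxxxxxxxxxxxxxxxxxxxxxxxxxxxxxxxxxxxxxxxxxxxxxxxxxxxxxxxxxxxxxxxxxxxxxxxxxxxxxxxxxxxxxxxxxxxxxxxxxxxxxxxxxxxxxxxxxxxxxxxxxxxxxxxxxxxxxxxxxxxxxxxxxxxxxxxxxxxxxxxxxxxxxxxxxxxxxxxxxxxxxxxxxxxxxxxxxxxxxxxxxxxxxxxxxxxxxxxxxxxxxxxxxxxxxxxxxxxxxxxxxxxxxxxxxxxxxxxxxxxxxxxxxxxxxxxxxxxxxxx' for status violates CHECK (length(status) <= 255).

fails (CHECK on status)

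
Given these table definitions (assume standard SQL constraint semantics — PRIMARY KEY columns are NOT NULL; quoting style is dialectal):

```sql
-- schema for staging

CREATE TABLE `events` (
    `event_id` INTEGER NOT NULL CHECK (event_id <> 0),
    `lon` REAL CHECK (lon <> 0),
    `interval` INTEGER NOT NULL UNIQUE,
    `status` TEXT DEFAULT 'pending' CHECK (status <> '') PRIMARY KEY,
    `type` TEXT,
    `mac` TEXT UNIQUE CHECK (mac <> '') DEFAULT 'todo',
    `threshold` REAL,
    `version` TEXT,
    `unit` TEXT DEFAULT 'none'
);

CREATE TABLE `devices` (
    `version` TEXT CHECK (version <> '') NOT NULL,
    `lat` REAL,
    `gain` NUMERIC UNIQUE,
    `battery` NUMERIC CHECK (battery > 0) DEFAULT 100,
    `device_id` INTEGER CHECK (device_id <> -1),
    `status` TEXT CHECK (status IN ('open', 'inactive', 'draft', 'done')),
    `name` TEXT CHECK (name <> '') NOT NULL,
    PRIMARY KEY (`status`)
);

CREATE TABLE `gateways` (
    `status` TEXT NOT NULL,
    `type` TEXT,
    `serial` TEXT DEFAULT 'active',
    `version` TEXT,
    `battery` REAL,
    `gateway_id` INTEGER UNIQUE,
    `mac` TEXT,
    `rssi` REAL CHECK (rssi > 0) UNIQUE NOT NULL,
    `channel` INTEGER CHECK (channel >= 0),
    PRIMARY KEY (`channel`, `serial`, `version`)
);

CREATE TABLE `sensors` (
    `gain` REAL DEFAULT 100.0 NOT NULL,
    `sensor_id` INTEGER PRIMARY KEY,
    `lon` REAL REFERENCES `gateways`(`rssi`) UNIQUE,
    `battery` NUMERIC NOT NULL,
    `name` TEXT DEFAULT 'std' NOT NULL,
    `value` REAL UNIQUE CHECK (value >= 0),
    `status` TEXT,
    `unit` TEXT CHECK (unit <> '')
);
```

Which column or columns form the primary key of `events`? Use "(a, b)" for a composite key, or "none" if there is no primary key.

status is declared PRIMARY KEY inline on the column.

status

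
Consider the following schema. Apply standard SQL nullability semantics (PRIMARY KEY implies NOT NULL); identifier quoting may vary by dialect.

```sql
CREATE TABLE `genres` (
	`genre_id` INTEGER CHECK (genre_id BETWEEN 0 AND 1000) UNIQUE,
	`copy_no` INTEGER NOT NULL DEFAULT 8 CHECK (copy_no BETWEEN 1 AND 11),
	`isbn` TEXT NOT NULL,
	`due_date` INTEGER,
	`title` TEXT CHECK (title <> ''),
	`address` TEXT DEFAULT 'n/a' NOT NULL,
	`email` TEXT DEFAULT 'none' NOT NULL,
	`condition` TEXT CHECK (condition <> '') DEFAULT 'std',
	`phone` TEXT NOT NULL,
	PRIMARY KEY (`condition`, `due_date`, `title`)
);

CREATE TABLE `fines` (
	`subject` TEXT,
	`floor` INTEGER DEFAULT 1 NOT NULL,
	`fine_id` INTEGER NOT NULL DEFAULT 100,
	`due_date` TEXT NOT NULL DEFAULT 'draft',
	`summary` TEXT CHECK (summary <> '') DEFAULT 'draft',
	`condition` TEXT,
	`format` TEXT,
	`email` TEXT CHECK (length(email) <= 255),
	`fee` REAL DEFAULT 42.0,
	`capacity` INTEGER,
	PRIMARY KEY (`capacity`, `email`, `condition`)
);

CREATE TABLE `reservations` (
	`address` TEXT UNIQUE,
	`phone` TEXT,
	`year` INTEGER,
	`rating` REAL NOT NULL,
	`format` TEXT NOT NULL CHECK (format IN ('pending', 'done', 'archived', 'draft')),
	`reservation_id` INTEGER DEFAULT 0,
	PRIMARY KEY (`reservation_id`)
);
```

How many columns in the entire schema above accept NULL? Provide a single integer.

genres: 1 nullable (genre_id — PK (condition, due_date, title) and explicit NOT NULL columns excluded).
fines: 4 nullable (subject, summary, format, fee — PK (capacity, email, condition) and explicit NOT NULL columns excluded).
reservations: 3 nullable (address, phone, year — PK (reservation_id) and explicit NOT NULL columns excluded).
Total: 1 + 4 + 3 = 8.

8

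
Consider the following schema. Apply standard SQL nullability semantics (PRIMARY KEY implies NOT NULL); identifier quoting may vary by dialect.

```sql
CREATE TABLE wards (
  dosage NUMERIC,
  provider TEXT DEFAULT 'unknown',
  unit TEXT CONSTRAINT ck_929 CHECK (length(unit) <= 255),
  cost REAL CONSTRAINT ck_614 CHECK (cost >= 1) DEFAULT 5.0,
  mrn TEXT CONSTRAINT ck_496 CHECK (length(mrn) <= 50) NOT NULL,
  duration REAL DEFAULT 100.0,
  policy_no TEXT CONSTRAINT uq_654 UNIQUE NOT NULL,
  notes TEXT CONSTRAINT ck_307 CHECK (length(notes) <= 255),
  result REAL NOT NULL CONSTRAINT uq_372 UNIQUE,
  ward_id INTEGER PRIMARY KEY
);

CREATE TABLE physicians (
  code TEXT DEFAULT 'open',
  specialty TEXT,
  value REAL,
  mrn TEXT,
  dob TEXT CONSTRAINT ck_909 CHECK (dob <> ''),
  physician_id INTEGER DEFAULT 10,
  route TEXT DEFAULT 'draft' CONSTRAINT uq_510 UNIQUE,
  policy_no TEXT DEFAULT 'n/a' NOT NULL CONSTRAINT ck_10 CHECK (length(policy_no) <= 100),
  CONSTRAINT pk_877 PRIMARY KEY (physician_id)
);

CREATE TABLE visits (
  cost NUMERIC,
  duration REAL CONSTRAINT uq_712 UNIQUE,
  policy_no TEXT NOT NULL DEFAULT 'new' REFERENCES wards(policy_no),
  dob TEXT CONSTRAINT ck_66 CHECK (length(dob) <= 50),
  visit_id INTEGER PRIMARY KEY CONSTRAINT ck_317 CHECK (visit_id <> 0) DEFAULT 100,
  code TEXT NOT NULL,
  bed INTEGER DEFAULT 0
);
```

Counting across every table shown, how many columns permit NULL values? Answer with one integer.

16

wards: 6 nullable (dosage, provider, unit, cost, duration, notes — PK (ward_id) and explicit NOT NULL columns excluded).
physicians: 6 nullable (code, specialty, value, mrn, dob, route — PK (physician_id) and explicit NOT NULL columns excluded).
visits: 4 nullable (cost, duration, dob, bed — PK (visit_id) and explicit NOT NULL columns excluded).
Total: 6 + 6 + 4 = 16.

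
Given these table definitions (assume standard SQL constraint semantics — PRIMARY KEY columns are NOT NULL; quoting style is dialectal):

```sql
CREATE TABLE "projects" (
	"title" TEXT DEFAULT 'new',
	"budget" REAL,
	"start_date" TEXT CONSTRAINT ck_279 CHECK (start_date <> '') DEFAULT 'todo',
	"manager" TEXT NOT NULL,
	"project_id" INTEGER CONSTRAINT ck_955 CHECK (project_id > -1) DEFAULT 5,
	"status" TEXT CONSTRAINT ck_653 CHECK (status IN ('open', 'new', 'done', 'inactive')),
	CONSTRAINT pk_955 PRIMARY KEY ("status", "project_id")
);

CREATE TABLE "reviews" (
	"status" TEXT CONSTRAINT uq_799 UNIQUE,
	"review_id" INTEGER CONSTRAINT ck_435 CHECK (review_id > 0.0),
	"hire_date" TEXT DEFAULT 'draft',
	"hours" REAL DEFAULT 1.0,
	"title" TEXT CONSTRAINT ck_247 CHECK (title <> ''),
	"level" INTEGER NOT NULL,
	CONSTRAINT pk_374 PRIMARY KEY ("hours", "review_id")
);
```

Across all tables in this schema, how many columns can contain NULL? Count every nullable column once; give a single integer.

6

projects: 3 nullable (title, budget, start_date — PK (status, project_id) and explicit NOT NULL columns excluded).
reviews: 3 nullable (status, hire_date, title — PK (hours, review_id) and explicit NOT NULL columns excluded).
Total: 3 + 3 = 6.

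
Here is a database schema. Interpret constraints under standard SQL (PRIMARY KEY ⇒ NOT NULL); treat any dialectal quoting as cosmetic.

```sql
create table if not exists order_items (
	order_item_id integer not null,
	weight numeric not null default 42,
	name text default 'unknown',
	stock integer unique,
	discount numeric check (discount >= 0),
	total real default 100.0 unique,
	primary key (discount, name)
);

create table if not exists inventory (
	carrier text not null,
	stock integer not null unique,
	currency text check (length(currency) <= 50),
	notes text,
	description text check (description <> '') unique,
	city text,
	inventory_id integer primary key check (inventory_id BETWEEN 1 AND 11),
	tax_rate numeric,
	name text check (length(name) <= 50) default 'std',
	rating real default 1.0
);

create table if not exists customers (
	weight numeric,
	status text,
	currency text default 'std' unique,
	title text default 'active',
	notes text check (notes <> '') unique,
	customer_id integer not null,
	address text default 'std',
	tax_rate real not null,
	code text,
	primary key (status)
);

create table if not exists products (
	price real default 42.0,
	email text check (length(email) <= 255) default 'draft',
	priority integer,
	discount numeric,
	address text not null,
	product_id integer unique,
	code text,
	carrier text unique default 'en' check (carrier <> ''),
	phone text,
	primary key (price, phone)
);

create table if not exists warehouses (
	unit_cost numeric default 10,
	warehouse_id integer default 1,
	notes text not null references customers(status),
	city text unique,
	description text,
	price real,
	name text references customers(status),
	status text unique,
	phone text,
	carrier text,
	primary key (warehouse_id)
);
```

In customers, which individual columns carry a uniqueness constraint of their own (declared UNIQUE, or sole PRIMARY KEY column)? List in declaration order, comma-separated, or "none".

status, currency, notes

- weight: no UNIQUE or single-column PK constraint.
- status: single-column PRIMARY KEY → unique.
- currency: declared UNIQUE → unique.
- title: no UNIQUE or single-column PK constraint.
- notes: declared UNIQUE → unique.
- customer_id: no UNIQUE or single-column PK constraint.
- address: no UNIQUE or single-column PK constraint.
- tax_rate: no UNIQUE or single-column PK constraint.
- code: no UNIQUE or single-column PK constraint.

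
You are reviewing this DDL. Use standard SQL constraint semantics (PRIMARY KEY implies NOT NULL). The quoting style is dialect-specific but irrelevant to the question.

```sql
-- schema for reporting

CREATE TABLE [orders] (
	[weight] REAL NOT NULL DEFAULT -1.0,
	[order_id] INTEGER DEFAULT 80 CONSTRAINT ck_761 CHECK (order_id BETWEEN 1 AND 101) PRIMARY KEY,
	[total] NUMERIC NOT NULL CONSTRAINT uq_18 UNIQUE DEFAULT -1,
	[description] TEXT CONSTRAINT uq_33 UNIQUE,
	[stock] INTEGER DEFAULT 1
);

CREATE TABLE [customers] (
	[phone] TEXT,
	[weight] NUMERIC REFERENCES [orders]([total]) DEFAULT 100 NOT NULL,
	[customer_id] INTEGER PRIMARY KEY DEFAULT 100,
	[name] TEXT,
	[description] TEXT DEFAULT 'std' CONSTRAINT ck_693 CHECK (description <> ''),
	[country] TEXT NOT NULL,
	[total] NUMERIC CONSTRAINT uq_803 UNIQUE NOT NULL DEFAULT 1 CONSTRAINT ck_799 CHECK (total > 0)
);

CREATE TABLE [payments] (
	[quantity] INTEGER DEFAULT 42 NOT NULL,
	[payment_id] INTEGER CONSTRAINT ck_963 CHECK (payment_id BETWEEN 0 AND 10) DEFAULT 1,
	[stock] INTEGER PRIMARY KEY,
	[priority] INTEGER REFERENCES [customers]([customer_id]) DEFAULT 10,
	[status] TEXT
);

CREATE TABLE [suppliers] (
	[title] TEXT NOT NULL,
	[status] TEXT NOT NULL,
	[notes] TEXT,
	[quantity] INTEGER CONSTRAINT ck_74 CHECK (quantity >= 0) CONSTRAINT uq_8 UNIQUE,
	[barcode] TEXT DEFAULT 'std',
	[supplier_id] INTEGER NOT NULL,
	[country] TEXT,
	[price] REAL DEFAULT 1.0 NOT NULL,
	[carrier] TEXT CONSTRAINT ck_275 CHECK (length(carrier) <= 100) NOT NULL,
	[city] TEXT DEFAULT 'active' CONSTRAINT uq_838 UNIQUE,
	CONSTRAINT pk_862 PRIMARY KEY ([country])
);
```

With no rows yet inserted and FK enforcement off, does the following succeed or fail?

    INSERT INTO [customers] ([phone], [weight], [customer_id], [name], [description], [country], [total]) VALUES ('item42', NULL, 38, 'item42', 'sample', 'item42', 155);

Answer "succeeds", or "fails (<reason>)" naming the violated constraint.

weight is explicitly set to NULL, but weight is declared NOT NULL.

fails (NOT NULL on weight)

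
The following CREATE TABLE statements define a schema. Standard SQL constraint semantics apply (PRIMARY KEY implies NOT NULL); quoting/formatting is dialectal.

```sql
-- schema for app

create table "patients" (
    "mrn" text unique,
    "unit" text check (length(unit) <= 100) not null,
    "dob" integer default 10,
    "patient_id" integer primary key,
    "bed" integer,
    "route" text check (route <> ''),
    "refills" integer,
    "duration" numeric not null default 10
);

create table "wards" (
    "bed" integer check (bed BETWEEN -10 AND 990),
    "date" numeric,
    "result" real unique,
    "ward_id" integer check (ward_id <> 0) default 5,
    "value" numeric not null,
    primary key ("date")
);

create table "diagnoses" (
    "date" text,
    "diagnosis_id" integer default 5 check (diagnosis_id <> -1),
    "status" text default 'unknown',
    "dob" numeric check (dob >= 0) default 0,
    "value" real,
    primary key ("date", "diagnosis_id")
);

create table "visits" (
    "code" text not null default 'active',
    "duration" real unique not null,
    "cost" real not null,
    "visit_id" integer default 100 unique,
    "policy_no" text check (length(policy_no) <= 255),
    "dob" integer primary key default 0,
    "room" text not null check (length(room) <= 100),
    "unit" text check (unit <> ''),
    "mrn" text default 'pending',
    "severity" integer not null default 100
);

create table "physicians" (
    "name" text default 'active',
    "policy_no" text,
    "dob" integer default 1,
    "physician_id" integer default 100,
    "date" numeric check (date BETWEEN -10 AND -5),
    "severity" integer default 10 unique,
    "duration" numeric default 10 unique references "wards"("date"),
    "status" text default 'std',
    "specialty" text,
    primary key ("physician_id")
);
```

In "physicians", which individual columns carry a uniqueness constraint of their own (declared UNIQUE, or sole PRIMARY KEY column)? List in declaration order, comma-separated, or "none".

- name: no UNIQUE or single-column PK constraint.
- policy_no: no UNIQUE or single-column PK constraint.
- dob: no UNIQUE or single-column PK constraint.
- physician_id: single-column PRIMARY KEY → unique.
- date: no UNIQUE or single-column PK constraint.
- severity: declared UNIQUE → unique.
- duration: declared UNIQUE → unique.
- status: no UNIQUE or single-column PK constraint.
- specialty: no UNIQUE or single-column PK constraint.

physician_id, severity, duration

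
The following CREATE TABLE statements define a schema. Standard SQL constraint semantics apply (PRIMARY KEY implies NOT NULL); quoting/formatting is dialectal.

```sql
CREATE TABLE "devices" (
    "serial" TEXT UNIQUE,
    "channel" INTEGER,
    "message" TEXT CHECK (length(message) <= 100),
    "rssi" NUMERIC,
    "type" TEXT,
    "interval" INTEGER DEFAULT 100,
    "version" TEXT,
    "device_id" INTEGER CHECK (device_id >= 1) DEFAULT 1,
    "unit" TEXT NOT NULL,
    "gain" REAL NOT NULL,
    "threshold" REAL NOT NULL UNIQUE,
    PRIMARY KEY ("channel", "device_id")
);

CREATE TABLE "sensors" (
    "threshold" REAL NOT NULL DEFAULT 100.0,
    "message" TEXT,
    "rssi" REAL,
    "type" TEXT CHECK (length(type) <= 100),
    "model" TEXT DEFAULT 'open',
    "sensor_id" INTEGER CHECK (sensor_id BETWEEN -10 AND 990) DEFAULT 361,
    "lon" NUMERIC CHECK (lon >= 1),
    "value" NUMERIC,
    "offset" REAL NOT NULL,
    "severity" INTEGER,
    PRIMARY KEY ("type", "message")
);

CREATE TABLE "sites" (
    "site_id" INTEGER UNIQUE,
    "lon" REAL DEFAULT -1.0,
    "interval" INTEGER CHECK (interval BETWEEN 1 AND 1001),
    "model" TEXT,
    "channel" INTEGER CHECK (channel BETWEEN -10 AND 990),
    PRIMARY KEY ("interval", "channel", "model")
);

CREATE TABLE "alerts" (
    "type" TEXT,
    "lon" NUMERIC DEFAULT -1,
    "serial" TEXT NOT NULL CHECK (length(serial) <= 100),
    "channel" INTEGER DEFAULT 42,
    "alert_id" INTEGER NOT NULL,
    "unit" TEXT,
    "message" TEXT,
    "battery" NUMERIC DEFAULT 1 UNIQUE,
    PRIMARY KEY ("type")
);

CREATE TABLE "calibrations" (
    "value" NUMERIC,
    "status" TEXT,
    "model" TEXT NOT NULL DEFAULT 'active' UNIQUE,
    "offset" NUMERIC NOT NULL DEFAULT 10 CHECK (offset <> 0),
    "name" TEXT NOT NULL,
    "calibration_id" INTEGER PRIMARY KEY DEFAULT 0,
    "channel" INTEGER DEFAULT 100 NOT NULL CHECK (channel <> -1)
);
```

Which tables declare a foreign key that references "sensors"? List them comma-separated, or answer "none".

none

No REFERENCES clause anywhere in the schema names sensors.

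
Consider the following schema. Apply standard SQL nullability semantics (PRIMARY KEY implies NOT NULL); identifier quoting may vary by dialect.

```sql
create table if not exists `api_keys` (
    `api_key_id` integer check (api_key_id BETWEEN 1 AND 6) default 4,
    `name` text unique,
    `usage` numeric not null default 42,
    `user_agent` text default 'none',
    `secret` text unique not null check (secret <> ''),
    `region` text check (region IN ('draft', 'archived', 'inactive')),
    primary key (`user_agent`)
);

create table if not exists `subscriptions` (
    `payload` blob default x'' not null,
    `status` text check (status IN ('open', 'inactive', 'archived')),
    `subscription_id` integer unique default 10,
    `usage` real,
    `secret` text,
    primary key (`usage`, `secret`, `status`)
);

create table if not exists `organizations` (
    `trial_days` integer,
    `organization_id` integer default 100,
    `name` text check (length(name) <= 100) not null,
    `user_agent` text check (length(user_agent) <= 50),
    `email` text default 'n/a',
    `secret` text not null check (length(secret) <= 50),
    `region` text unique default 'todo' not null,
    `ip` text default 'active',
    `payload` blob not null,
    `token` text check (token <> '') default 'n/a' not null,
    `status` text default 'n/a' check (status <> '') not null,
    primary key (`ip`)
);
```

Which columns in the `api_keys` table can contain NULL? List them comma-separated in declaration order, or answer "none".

api_key_id, name, region

- api_key_id: CHECK does not forbid NULL (a CHECK constraint passes when its expression is NULL) → nullable.
- name: UNIQUE does not imply NOT NULL → nullable.
- usage: declared NOT NULL → not nullable.
- user_agent: part of the PRIMARY KEY, which implies NOT NULL → not nullable.
- secret: declared NOT NULL → not nullable.
- region: CHECK does not forbid NULL (a CHECK constraint passes when its expression is NULL) → nullable.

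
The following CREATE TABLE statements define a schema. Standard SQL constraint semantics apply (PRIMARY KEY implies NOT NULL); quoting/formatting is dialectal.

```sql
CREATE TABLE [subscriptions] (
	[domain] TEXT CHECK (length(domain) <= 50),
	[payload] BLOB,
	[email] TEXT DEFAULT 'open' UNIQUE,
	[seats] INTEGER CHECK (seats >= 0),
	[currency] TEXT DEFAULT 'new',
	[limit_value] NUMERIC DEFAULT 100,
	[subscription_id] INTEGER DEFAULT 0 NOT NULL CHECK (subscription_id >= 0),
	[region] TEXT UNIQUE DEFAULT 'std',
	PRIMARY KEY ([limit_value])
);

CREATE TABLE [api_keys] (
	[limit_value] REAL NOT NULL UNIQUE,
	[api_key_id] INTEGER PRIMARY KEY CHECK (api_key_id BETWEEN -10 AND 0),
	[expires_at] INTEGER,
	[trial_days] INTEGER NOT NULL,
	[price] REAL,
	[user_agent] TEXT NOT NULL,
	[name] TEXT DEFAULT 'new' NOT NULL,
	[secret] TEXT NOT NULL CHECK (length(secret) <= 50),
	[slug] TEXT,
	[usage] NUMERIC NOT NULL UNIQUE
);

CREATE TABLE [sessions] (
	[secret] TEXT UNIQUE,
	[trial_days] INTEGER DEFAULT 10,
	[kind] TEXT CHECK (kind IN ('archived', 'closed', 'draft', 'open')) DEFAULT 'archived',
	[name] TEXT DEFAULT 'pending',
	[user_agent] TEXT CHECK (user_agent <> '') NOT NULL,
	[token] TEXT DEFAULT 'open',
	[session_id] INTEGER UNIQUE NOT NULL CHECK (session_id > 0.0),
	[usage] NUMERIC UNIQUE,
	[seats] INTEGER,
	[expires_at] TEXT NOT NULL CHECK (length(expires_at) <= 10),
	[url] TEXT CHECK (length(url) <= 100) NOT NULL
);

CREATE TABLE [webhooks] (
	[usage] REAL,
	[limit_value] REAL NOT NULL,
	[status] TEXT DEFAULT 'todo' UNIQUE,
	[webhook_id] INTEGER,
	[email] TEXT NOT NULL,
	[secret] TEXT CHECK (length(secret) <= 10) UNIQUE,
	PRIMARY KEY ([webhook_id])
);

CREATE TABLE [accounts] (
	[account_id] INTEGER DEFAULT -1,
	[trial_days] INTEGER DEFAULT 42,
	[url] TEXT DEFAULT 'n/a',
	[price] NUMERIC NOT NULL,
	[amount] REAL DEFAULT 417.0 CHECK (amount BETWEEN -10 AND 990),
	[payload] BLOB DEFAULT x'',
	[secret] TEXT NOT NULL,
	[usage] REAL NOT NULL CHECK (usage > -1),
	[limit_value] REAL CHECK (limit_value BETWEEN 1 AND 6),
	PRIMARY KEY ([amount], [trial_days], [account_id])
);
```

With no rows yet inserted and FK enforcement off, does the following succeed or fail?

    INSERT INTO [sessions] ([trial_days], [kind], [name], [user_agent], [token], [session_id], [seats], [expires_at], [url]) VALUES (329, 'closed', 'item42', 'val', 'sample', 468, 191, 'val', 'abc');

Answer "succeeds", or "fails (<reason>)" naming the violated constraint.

NOT NULL columns: expires_at is supplied; session_id is supplied; url is supplied; user_agent is supplied.
CHECK constraints: 'closed' satisfies (kind IN ('archived', 'closed', 'draft', 'open')); 'val' satisfies (user_agent <> ''); 468 satisfies (session_id > 0.0); 'val' satisfies (length(expires_at) <= 10); 'abc' satisfies (length(url) <= 100).
No constraint is violated.

succeeds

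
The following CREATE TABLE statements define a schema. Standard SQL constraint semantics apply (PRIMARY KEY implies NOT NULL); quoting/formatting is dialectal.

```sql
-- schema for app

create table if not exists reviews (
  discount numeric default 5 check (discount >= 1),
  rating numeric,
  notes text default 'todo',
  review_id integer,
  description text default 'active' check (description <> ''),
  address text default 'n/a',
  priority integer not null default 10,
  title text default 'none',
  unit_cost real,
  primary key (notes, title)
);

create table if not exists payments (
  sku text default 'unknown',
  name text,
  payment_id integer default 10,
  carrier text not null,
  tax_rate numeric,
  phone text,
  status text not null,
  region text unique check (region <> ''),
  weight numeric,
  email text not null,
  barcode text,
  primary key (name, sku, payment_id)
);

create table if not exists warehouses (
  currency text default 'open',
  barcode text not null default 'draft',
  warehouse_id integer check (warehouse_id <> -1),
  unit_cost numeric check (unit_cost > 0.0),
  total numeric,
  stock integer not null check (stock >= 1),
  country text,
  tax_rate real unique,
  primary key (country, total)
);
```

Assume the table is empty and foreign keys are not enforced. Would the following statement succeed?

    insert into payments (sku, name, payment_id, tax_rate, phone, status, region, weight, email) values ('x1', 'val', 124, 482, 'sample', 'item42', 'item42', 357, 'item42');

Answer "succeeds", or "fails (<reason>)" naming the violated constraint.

fails (NOT NULL on carrier)

carrier is omitted from the column list and has no DEFAULT, so it would receive NULL.
But carrier is declared NOT NULL.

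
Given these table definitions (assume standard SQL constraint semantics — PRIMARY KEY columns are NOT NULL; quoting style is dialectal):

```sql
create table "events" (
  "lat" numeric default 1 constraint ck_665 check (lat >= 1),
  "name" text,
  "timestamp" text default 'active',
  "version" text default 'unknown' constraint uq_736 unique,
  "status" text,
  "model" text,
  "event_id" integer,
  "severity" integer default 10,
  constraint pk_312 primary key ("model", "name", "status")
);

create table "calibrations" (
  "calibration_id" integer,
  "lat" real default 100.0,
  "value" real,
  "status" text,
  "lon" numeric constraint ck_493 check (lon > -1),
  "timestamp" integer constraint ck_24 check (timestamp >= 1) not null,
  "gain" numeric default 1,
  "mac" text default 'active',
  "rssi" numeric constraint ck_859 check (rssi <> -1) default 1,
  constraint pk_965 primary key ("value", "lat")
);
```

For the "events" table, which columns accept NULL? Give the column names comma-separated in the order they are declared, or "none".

lat, timestamp, version, event_id, severity

- lat: CHECK does not forbid NULL (a CHECK constraint passes when its expression is NULL) → nullable.
- name: part of the PRIMARY KEY, which implies NOT NULL → not nullable.
- timestamp: DEFAULT only fills an omitted column; an explicit NULL is still allowed → nullable.
- version: UNIQUE does not imply NOT NULL → nullable.
- status: part of the PRIMARY KEY, which implies NOT NULL → not nullable.
- model: part of the PRIMARY KEY, which implies NOT NULL → not nullable.
- event_id: no NOT NULL constraint applies → nullable.
- severity: DEFAULT only fills an omitted column; an explicit NULL is still allowed → nullable.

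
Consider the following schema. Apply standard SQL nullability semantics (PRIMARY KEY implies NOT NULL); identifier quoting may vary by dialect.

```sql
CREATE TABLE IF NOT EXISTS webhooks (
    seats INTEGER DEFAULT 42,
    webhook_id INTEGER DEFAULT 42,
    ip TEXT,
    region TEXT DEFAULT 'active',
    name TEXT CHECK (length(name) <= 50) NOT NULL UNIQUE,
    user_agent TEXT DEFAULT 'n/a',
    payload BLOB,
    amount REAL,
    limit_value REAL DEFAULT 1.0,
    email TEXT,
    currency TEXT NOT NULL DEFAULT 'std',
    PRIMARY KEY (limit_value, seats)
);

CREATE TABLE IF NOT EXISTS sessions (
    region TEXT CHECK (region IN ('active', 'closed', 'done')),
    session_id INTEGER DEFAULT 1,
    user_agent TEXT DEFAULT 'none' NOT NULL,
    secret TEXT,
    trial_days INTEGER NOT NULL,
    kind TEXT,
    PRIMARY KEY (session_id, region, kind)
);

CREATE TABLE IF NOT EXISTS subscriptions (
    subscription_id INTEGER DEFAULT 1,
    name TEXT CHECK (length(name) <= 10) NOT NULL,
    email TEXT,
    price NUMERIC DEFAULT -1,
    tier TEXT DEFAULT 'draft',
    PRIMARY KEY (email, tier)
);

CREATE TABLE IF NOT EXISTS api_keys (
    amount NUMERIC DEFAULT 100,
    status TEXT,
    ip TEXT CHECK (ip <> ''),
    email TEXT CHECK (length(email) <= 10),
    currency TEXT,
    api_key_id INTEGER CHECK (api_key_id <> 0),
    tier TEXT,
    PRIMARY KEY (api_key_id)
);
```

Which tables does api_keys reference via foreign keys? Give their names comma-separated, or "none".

none

No column in api_keys has a REFERENCES clause.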